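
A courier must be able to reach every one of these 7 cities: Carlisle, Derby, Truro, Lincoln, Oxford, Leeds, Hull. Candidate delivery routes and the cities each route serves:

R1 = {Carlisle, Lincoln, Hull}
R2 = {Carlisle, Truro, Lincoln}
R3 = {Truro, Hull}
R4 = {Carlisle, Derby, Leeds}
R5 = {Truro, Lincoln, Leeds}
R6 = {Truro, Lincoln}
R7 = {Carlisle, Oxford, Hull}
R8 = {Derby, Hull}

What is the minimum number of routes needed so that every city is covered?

3

R2, R4, R7 together cover {Carlisle, Derby, Truro, Lincoln, Oxford, Leeds, Hull} — every city.
No 2 of the 8 routes cover everything (all 28 pairs fall short), so 3 is minimum.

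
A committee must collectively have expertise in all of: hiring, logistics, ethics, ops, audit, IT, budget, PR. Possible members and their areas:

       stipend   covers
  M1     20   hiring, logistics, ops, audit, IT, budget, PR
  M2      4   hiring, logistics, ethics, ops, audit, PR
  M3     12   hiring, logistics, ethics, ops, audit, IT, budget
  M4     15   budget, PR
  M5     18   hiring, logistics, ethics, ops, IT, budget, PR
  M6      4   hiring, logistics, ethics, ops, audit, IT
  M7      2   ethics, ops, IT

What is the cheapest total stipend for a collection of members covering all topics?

M2, M3 cover every topic at stipend 4 + 12 = 16.
Any cover uses at least 2 members; among all covering selections none totals below 16.
Greedy by coverage-per-stipend would pick M2, M7, M3 for 18 — worse than the optimum 16.

16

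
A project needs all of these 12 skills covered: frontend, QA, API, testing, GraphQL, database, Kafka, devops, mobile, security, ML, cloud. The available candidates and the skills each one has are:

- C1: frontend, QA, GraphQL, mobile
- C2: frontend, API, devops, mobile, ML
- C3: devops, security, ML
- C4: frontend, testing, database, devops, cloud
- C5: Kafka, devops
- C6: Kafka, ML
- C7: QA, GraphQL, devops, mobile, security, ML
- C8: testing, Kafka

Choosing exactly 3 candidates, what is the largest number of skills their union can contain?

11

Choosing C2, C4, C7 covers {frontend, QA, API, testing, GraphQL, database, devops, mobile, security, ML, cloud} — 11 skills.
No choice of 3 candidates does better; here Kafka is left uncovered.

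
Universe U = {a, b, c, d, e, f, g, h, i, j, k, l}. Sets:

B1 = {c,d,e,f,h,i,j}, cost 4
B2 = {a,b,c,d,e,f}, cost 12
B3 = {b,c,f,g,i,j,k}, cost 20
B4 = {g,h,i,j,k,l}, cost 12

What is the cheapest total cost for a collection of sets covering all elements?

24

B2, B4 cover every element at cost 12 + 12 = 24.
Any cover uses at least 2 sets; among all covering selections none totals below 24.
Greedy by coverage-per-cost would pick B1, B4, B2 for 28 — worse than the optimum 24.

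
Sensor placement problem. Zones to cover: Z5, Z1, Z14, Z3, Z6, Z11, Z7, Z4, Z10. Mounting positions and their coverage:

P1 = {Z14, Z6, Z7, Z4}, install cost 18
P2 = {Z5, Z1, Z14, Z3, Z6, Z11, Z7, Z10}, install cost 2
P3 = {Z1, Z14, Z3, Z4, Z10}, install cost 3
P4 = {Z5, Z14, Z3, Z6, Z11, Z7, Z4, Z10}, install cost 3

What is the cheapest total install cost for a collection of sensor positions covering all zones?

P2, P3 cover every zone at install cost 2 + 3 = 5.
Any cover uses at least 2 sensor positions; among all covering selections none totals below 5.

5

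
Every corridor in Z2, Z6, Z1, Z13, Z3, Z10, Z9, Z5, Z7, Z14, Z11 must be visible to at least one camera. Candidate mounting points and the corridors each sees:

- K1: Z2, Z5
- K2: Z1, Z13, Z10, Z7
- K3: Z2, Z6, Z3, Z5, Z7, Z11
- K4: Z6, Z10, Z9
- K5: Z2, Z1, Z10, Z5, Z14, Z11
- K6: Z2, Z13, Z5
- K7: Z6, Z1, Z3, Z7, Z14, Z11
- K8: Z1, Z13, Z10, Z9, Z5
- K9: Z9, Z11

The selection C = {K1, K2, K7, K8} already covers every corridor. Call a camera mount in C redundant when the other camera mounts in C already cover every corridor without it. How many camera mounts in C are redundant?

1

Drop K1: Z2 uncovered — not redundant.
Drop K2: the rest still cover every corridor — redundant.
Drop K7: Z6, Z3, Z14, Z11 uncovered — not redundant.
Drop K8: Z9 uncovered — not redundant.
1 redundant: K2.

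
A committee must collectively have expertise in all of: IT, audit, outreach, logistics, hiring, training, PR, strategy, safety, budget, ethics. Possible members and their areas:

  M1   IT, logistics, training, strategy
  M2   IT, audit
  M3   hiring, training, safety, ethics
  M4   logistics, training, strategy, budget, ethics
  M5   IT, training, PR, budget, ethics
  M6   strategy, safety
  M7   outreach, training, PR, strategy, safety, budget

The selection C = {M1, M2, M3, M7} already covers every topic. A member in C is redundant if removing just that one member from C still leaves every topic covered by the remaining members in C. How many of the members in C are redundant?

Drop M1: logistics uncovered — not redundant.
Drop M2: audit uncovered — not redundant.
Drop M3: hiring, ethics uncovered — not redundant.
Drop M7: outreach, PR, budget uncovered — not redundant.
None of the members in C is redundant.

0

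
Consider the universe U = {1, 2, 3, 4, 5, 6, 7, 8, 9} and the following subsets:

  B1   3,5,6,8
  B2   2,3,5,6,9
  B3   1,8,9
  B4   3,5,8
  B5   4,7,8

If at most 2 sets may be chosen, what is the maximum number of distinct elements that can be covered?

8

Choosing B2, B5 covers {2, 3, 4, 5, 6, 7, 8, 9} — 8 elements.
No choice of 2 sets does better; here 1 is left uncovered.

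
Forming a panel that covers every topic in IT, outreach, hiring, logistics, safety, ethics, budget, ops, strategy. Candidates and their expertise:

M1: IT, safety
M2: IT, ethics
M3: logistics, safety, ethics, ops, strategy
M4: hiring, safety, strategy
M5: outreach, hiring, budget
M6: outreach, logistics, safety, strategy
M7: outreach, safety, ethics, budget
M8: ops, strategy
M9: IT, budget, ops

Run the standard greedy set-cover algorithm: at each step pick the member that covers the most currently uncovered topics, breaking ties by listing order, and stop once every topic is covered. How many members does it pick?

3

Pick 1: M3 covers 5 new topics (logistics, safety, ethics, ops, strategy).
Pick 2: M5 covers 3 new topics (outreach, hiring, budget).
Pick 3: M1 covers 1 new topics (IT).
Greedy uses 3 members.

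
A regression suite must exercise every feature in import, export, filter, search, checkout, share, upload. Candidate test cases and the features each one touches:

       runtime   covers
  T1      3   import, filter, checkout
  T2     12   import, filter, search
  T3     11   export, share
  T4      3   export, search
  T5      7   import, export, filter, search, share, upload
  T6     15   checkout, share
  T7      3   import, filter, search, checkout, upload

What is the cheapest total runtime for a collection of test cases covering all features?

T1, T5 cover every feature at runtime 3 + 7 = 10.
Any cover uses at least 2 test cases; among all covering selections none totals below 10.
Greedy by coverage-per-runtime would pick T7, T4, T5 for 13 — worse than the optimum 10.

10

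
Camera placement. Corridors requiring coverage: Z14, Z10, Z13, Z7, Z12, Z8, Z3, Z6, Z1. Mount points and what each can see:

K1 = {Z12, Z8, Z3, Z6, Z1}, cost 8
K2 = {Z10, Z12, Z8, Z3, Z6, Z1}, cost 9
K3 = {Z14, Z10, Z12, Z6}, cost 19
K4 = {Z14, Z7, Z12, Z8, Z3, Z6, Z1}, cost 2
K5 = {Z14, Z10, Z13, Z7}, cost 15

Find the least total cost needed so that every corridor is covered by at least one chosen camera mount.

17

K4, K5 cover every corridor at cost 2 + 15 = 17.
Any cover uses at least 2 camera mounts; among all covering selections none totals below 17.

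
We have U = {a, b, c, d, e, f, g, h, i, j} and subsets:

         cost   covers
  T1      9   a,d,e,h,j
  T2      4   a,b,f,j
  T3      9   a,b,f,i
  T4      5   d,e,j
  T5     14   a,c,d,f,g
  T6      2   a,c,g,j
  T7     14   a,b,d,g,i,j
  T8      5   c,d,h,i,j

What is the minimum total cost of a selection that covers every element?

16

T2, T4, T6, T8 cover every element at cost 4 + 5 + 2 + 5 = 16.
Any cover uses at least 3 sets; among all covering selections none totals below 16.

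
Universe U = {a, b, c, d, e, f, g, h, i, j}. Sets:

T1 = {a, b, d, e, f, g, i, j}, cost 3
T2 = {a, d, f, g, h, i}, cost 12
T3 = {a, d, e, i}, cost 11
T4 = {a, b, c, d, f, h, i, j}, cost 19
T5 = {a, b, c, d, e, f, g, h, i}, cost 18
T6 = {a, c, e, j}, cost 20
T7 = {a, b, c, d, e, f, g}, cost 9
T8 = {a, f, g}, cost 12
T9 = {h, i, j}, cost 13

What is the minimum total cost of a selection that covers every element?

T1, T5 cover every element at cost 3 + 18 = 21.
Any cover uses at least 2 sets; among all covering selections none totals below 21.

21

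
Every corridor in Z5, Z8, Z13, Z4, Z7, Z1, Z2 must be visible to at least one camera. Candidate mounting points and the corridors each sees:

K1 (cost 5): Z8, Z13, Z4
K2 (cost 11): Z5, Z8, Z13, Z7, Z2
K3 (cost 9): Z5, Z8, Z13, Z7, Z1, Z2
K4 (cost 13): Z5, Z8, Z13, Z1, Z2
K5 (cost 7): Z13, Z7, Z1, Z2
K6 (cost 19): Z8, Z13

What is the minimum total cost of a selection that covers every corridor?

14

K1, K3 cover every corridor at cost 5 + 9 = 14.
Any cover uses at least 2 camera mounts; among all covering selections none totals below 14.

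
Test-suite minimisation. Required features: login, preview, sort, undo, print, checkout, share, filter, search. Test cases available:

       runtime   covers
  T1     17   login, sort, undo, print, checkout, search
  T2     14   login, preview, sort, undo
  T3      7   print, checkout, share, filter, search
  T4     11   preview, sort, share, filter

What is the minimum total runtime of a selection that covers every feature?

21

T2, T3 cover every feature at runtime 14 + 7 = 21.
Any cover uses at least 2 test cases; among all covering selections none totals below 21.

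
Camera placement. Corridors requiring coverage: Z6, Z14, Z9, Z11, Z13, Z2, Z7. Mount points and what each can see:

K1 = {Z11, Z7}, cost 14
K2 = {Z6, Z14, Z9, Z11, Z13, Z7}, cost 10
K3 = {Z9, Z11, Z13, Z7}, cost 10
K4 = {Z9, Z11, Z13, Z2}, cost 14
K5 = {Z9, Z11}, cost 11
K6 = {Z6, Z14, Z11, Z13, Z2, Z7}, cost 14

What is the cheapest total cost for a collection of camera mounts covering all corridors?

24

K2, K4 cover every corridor at cost 10 + 14 = 24.
Any cover uses at least 2 camera mounts; among all covering selections none totals below 24.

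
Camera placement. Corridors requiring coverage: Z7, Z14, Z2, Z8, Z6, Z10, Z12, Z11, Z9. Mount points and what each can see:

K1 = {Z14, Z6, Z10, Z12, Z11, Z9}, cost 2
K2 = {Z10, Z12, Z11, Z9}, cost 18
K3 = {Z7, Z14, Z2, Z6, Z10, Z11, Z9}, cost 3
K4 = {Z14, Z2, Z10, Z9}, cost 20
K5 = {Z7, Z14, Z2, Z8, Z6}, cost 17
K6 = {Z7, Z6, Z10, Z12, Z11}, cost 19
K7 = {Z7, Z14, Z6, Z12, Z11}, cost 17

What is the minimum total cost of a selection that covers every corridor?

K1, K5 cover every corridor at cost 2 + 17 = 19.
Any cover uses at least 2 camera mounts; among all covering selections none totals below 19.
Greedy by coverage-per-cost would pick K1, K3, K5 for 22 — worse than the optimum 19.

19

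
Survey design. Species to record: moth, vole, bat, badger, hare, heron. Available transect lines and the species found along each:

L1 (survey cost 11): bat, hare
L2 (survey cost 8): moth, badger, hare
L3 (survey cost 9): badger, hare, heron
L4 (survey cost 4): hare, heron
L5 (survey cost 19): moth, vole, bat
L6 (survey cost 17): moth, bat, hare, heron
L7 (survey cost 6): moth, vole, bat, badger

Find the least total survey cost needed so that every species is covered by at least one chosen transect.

10

L4, L7 cover every species at survey cost 4 + 6 = 10.
Any cover uses at least 2 transects; among all covering selections none totals below 10.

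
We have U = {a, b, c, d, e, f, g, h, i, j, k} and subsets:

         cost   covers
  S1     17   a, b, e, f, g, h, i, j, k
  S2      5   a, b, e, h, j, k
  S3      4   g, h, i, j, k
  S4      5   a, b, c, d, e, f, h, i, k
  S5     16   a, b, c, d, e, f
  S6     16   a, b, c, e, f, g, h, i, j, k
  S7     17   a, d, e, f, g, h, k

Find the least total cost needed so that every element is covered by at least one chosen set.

9

S3, S4 cover every element at cost 4 + 5 = 9.
Any cover uses at least 2 sets; among all covering selections none totals below 9.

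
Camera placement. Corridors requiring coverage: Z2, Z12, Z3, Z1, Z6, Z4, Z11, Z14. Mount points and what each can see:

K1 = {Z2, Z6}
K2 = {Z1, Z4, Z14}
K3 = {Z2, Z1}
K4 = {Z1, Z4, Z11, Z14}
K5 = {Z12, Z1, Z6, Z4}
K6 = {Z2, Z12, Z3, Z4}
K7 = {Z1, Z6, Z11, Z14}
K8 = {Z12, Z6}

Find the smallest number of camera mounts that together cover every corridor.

2

K6, K7 together cover {Z2, Z12, Z3, Z1, Z6, Z4, Z11, Z14} — every corridor.
No single camera mount contains all 8 corridors, so 2 is optimal.
Greedy (largest uncovered first) would take K4, K6, K1 — 3 camera mounts — but 2 suffice.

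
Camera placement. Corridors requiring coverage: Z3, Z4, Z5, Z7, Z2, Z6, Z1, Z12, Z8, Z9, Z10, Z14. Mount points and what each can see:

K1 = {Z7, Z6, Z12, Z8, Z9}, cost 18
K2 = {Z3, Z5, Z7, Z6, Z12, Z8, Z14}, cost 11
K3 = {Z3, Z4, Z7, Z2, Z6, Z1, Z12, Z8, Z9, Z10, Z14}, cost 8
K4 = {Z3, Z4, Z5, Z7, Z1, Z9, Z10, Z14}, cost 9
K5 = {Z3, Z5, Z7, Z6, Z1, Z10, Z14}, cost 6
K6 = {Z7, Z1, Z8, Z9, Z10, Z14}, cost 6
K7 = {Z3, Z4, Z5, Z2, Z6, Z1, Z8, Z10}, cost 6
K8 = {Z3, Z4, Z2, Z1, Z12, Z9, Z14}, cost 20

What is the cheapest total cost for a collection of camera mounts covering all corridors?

14

K3, K5 cover every corridor at cost 8 + 6 = 14.
Any cover uses at least 2 camera mounts; among all covering selections none totals below 14.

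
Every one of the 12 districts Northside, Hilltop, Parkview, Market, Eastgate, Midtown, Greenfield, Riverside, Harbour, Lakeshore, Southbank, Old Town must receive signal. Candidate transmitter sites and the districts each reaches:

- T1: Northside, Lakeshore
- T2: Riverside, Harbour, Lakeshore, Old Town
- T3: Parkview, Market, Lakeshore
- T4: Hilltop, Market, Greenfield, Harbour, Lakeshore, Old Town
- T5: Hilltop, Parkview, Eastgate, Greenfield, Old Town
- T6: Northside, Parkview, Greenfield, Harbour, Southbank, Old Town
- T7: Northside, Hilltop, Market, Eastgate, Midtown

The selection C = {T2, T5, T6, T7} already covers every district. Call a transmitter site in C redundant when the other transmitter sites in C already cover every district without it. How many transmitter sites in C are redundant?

Drop T2: Riverside, Lakeshore uncovered — not redundant.
Drop T5: the rest still cover every district — redundant.
Drop T6: Southbank uncovered — not redundant.
Drop T7: Market, Midtown uncovered — not redundant.
1 redundant: T5.

1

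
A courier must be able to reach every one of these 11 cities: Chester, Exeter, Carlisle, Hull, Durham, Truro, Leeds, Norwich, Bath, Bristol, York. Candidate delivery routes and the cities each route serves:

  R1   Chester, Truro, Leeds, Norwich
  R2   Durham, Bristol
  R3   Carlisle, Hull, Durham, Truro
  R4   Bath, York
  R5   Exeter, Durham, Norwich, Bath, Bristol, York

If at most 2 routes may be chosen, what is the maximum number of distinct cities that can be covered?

Choosing R1, R5 covers {Chester, Exeter, Durham, Truro, Leeds, Norwich, Bath, Bristol, York} — 9 cities.
No choice of 2 routes does better; here Carlisle, Hull are left uncovered.

9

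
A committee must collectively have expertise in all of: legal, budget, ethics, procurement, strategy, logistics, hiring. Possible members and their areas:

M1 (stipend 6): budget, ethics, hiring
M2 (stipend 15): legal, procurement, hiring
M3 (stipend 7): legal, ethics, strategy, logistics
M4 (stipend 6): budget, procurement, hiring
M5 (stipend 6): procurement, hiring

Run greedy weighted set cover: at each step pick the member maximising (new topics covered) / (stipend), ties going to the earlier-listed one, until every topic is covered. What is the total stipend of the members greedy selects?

Pick 1: M3 adds 4 new (legal, ethics, strategy, logistics) at stipend 7 (ratio 4/7).
Pick 2: M4 adds 3 new (budget, procurement, hiring) at stipend 6 (ratio 3/6).
Greedy total stipend: 7 + 6 = 13.

13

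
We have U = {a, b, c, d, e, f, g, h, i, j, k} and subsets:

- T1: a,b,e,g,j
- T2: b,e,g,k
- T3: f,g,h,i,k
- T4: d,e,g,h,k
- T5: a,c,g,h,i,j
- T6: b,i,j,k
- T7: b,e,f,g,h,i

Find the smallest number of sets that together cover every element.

3

T4, T5, T7 together cover {a, b, c, d, e, f, g, h, i, j, k} — every element.
No 2 of the 7 sets cover everything (all 21 pairs fall short), so 3 is minimum.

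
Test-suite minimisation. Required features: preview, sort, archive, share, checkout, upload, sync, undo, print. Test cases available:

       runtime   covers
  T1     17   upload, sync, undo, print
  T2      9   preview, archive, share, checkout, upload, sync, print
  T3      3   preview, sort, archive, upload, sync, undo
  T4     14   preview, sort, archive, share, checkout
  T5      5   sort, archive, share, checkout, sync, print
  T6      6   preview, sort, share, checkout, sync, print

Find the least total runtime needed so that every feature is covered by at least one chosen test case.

8

T3, T5 cover every feature at runtime 3 + 5 = 8.
Any cover uses at least 2 test cases; among all covering selections none totals below 8.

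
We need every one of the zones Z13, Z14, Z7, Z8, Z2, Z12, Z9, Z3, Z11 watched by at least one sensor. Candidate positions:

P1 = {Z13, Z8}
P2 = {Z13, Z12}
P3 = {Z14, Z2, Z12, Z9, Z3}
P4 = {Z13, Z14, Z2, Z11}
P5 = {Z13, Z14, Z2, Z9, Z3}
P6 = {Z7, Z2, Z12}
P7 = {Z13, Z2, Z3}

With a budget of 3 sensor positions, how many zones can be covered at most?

8

Choosing P1, P3, P4 covers {Z13, Z14, Z8, Z2, Z12, Z9, Z3, Z11} — 8 zones.
No choice of 3 sensor positions does better; here Z7 is left uncovered.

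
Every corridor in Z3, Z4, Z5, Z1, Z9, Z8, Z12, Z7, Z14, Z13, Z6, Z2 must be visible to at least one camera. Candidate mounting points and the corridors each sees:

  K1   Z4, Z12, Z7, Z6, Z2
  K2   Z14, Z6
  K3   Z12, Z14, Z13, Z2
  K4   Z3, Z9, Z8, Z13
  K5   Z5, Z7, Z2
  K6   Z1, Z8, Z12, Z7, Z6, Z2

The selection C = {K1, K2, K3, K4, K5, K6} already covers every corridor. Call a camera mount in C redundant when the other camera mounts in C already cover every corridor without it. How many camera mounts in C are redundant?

2

Drop K1: Z4 uncovered — not redundant.
Drop K2: the rest still cover every corridor — redundant.
Drop K3: the rest still cover every corridor — redundant.
Drop K4: Z3, Z9 uncovered — not redundant.
Drop K5: Z5 uncovered — not redundant.
Drop K6: Z1 uncovered — not redundant.
2 redundant: K2, K3.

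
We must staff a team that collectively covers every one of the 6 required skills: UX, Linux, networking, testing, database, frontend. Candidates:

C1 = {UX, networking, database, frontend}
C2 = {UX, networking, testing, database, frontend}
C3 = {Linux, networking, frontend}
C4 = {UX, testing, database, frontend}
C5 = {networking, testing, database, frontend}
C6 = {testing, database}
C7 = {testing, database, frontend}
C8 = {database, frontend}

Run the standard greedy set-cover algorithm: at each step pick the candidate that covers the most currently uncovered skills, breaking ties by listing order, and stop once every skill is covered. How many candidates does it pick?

Pick 1: C2 covers 5 new skills (UX, networking, testing, database, frontend).
Pick 2: C3 covers 1 new skills (Linux).
Greedy uses 2 candidates.

2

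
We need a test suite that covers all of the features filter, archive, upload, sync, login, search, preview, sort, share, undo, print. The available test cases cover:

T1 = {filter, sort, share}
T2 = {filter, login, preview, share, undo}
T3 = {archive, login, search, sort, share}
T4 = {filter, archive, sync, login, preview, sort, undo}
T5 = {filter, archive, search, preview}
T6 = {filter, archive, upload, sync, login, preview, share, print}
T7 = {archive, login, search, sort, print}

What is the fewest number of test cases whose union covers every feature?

3

T2, T3, T6 together cover {filter, archive, upload, sync, login, search, preview, sort, share, undo, print} — every feature.
No 2 of the 7 test cases cover everything (all 21 pairs fall short), so 3 is minimum.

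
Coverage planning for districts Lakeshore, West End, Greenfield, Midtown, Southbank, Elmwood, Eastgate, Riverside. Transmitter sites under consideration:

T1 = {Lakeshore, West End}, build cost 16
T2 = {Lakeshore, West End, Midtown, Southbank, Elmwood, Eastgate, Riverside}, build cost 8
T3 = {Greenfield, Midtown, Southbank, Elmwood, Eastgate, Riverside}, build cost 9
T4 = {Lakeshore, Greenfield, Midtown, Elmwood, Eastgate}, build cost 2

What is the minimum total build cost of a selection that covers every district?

T2, T4 cover every district at build cost 8 + 2 = 10.
Any cover uses at least 2 transmitter sites; among all covering selections none totals below 10.

10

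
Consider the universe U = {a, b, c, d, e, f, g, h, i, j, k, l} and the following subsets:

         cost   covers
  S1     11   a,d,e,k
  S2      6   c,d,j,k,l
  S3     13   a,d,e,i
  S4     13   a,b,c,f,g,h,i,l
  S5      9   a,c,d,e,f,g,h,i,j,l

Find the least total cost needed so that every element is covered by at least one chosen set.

S2, S4, S5 cover every element at cost 6 + 13 + 9 = 28.
Any cover uses at least 3 sets; among all covering selections none totals below 28.

28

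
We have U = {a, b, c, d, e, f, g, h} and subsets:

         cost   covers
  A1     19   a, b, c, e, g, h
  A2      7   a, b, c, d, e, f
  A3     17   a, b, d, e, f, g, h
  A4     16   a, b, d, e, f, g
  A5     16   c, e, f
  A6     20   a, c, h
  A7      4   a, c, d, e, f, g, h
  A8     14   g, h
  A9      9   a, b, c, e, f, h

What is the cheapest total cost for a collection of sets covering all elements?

A2, A7 cover every element at cost 7 + 4 = 11.
Any cover uses at least 2 sets; among all covering selections none totals below 11.

11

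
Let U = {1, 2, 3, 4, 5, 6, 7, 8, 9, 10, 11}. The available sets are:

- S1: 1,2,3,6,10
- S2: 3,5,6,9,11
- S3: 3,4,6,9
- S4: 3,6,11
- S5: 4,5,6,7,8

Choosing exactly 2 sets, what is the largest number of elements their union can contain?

Choosing S1, S5 covers {1, 2, 3, 4, 5, 6, 7, 8, 10} — 9 elements.
No choice of 2 sets does better; here 9, 11 are left uncovered.

9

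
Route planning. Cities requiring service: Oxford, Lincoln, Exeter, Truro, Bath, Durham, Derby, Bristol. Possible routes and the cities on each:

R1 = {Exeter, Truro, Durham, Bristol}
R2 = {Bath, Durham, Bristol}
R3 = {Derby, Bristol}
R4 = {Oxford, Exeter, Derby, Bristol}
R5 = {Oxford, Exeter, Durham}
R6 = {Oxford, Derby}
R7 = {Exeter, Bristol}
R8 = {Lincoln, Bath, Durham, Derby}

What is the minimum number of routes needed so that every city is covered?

3

R1, R4, R8 together cover {Oxford, Lincoln, Exeter, Truro, Bath, Durham, Derby, Bristol} — every city.
No 2 of the 8 routes cover everything (all 28 pairs fall short), so 3 is minimum.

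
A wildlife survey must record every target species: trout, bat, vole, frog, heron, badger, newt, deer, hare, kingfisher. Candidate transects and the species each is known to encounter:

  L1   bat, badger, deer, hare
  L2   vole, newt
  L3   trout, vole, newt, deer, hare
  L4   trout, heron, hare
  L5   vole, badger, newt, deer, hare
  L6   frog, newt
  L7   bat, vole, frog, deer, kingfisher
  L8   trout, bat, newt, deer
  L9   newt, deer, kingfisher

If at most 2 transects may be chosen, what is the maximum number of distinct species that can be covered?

Choosing L3, L7 covers {trout, bat, vole, frog, newt, deer, hare, kingfisher} — 8 species.
No choice of 2 transects does better; here heron, badger are left uncovered.

8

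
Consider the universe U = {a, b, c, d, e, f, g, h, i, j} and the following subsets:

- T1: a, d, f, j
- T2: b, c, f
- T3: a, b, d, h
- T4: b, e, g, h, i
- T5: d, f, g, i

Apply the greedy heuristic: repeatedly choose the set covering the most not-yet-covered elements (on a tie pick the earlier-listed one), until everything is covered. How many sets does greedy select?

3

Pick 1: T4 covers 5 new elements (b, e, g, h, i).
Pick 2: T1 covers 4 new elements (a, d, f, j).
Pick 3: T2 covers 1 new elements (c).
Greedy uses 3 sets.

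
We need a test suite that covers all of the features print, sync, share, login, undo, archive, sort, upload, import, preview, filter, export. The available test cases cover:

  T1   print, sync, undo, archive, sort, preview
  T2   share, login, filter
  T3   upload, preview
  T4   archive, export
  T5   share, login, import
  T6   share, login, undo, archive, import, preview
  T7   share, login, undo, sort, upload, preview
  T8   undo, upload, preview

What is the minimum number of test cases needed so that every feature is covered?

T1, T2, T3, T4, T5 together cover {print, sync, share, login, undo, archive, sort, upload, import, preview, filter, export} — every feature.
No 4 of the 8 test cases cover everything (all 70 size-4 selections fall short), so 5 is minimum.

5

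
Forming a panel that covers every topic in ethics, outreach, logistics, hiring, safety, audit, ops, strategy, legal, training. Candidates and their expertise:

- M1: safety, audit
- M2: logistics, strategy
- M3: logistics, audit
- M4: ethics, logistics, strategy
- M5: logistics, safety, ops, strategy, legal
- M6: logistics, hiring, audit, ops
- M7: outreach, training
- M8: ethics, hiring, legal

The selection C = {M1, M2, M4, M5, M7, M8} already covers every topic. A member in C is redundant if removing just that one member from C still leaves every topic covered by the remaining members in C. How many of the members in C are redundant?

2

Drop M1: audit uncovered — not redundant.
Drop M2: the rest still cover every topic — redundant.
Drop M4: the rest still cover every topic — redundant.
Drop M5: ops uncovered — not redundant.
Drop M7: outreach, training uncovered — not redundant.
Drop M8: hiring uncovered — not redundant.
2 redundant: M2, M4.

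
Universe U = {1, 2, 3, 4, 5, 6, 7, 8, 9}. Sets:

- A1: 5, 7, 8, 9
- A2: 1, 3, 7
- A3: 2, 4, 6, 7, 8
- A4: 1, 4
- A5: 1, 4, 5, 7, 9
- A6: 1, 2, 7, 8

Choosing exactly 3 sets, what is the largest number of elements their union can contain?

9

Choosing A1, A2, A3 covers {1, 2, 3, 4, 5, 6, 7, 8, 9} — 9 elements.
That is all 9 elements.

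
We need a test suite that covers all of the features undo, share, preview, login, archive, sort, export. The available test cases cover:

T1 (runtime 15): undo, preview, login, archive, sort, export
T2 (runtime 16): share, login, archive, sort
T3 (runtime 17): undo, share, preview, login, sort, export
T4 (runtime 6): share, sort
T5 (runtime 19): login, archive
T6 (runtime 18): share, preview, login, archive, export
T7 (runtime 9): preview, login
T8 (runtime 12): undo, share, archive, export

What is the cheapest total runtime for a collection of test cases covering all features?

T1, T4 cover every feature at runtime 15 + 6 = 21.
Any cover uses at least 2 test cases; among all covering selections none totals below 21.

21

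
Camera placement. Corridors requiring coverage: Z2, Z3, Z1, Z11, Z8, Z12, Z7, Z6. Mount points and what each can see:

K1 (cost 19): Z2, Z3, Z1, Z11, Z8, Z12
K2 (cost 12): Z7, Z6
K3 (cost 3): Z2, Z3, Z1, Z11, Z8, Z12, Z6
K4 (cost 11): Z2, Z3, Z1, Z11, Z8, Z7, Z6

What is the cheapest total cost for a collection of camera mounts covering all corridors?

14

K3, K4 cover every corridor at cost 3 + 11 = 14.
Any cover uses at least 2 camera mounts; among all covering selections none totals below 14.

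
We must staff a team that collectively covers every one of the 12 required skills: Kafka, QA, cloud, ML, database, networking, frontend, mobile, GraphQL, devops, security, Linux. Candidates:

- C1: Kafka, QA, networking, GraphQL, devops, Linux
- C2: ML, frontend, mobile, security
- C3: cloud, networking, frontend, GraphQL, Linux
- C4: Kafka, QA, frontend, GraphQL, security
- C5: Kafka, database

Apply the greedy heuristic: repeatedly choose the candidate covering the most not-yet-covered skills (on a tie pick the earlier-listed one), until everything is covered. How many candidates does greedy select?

Pick 1: C1 covers 6 new skills (Kafka, QA, networking, GraphQL, devops, Linux).
Pick 2: C2 covers 4 new skills (ML, frontend, mobile, security).
Pick 3: C3 covers 1 new skills (cloud).
Pick 4: C5 covers 1 new skills (database).
Greedy uses 4 candidates.

4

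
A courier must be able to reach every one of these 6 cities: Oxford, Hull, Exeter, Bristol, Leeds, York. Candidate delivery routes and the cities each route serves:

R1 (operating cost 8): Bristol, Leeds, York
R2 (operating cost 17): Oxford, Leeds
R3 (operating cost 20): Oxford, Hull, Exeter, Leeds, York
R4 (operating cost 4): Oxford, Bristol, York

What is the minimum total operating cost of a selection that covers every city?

24

R3, R4 cover every city at operating cost 20 + 4 = 24.
Any cover uses at least 2 routes; among all covering selections none totals below 24.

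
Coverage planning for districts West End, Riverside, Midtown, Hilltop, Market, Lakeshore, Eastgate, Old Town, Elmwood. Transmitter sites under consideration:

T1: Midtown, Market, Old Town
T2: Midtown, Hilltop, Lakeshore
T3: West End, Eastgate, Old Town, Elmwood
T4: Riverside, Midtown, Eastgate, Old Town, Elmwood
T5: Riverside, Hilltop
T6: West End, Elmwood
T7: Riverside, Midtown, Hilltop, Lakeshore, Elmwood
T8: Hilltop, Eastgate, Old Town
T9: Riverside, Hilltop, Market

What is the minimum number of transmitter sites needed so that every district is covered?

3

T1, T3, T7 together cover {West End, Riverside, Midtown, Hilltop, Market, Lakeshore, Eastgate, Old Town, Elmwood} — every district.
No 2 of the 9 transmitter sites cover everything (all 36 pairs fall short), so 3 is minimum.
Greedy (largest uncovered first) would take T4, T2, T1, T3 — 4 transmitter sites — but 3 suffice.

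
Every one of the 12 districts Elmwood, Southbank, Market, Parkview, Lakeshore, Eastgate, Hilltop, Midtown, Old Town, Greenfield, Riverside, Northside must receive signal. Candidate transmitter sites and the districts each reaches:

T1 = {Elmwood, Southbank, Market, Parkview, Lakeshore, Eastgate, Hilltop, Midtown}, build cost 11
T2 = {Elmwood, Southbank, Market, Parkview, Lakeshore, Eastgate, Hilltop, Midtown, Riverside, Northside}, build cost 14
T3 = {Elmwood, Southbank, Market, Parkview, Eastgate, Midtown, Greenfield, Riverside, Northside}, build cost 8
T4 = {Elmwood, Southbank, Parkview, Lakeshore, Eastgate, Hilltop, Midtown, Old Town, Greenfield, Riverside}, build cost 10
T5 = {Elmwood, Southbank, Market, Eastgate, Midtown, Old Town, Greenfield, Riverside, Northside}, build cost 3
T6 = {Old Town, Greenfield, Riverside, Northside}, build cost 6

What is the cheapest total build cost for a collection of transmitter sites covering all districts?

T4, T5 cover every district at build cost 10 + 3 = 13.
Any cover uses at least 2 transmitter sites; among all covering selections none totals below 13.

13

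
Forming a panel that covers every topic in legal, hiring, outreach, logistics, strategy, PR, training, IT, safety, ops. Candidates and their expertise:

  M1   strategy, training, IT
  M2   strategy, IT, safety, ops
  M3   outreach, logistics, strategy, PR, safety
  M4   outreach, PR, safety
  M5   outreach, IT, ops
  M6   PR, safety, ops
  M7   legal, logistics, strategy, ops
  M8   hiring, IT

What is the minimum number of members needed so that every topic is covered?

4

M1, M3, M7, M8 together cover {legal, hiring, outreach, logistics, strategy, PR, training, IT, safety, ops} — every topic.
No 3 of the 8 members cover everything (all 56 triples fall short), so 4 is minimum.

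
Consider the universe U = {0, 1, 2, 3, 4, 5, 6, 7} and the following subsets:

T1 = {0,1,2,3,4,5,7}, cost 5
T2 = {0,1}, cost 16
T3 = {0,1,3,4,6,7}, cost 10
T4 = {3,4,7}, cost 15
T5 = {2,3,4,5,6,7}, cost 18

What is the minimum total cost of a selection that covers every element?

15

T1, T3 cover every element at cost 5 + 10 = 15.
Any cover uses at least 2 sets; among all covering selections none totals below 15.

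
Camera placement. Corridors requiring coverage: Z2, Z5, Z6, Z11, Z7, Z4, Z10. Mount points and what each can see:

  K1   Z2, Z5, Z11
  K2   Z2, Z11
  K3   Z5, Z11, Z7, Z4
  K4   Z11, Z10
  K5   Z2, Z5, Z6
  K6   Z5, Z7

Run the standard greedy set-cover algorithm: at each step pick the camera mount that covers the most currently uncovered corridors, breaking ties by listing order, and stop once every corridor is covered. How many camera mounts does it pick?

Pick 1: K3 covers 4 new corridors (Z5, Z11, Z7, Z4).
Pick 2: K5 covers 2 new corridors (Z2, Z6).
Pick 3: K4 covers 1 new corridors (Z10).
Greedy uses 3 camera mounts.

3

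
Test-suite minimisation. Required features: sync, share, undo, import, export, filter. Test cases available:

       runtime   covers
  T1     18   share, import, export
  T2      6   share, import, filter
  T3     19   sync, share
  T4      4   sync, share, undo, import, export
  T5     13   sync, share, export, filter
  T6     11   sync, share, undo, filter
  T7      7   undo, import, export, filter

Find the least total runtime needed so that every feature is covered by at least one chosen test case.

10

T2, T4 cover every feature at runtime 6 + 4 = 10.
Any cover uses at least 2 test cases; among all covering selections none totals below 10.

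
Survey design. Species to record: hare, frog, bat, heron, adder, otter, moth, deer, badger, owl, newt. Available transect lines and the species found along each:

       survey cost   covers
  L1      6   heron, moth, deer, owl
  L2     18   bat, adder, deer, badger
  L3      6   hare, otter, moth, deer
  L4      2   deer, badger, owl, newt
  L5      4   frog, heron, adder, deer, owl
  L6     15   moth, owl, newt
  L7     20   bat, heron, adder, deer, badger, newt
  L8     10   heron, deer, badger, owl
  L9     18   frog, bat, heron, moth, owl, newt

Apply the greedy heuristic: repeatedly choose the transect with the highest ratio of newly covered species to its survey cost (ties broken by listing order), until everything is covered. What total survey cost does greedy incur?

30

Pick 1: L4 adds 4 new (deer, badger, owl, newt) at survey cost 2 (ratio 4/2).
Pick 2: L5 adds 3 new (frog, heron, adder) at survey cost 4 (ratio 3/4).
Pick 3: L3 adds 3 new (hare, otter, moth) at survey cost 6 (ratio 3/6).
Pick 4: L2 adds 1 new (bat) at survey cost 18 (ratio 1/18).
Greedy total survey cost: 2 + 4 + 6 + 18 = 30.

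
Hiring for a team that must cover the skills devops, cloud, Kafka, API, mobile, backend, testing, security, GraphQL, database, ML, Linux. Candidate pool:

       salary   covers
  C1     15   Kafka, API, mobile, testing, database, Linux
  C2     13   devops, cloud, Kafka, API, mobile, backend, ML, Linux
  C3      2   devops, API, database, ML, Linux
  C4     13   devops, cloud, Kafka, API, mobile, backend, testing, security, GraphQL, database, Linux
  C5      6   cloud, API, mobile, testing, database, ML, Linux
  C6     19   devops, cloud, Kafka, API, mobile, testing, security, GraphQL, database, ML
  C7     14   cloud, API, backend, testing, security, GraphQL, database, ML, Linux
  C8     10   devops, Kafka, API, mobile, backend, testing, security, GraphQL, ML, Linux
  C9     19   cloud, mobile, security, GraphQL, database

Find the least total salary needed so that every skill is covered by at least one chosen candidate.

C3, C4 cover every skill at salary 2 + 13 = 15.
Any cover uses at least 2 candidates; among all covering selections none totals below 15.

15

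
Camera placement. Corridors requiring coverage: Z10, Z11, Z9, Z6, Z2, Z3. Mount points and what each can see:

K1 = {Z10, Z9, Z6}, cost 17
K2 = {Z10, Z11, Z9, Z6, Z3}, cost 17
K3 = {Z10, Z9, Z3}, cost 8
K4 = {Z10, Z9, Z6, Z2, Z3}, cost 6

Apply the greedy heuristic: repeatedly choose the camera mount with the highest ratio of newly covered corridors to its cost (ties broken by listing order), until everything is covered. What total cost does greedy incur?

Pick 1: K4 adds 5 new (Z10, Z9, Z6, Z2, Z3) at cost 6 (ratio 5/6).
Pick 2: K2 adds 1 new (Z11) at cost 17 (ratio 1/17).
Greedy total cost: 6 + 17 = 23.

23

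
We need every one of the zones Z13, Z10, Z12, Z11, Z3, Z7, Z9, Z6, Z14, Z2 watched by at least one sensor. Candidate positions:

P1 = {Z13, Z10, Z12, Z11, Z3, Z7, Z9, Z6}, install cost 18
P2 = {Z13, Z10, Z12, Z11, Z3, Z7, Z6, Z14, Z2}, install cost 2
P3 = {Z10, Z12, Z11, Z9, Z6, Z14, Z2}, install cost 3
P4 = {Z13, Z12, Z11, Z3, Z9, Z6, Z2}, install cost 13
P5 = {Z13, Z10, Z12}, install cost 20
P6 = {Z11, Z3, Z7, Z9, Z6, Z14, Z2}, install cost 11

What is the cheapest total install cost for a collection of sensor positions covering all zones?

5

P2, P3 cover every zone at install cost 2 + 3 = 5.
Any cover uses at least 2 sensor positions; among all covering selections none totals below 5.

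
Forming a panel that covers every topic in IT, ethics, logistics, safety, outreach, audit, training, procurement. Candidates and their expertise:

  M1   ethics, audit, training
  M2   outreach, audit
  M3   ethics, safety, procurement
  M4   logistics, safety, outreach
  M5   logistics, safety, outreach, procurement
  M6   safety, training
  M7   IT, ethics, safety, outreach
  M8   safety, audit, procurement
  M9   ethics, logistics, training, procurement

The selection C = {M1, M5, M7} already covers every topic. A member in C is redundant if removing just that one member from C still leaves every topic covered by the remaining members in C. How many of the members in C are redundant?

0

Drop M1: audit, training uncovered — not redundant.
Drop M5: logistics, procurement uncovered — not redundant.
Drop M7: IT uncovered — not redundant.
None of the members in C is redundant.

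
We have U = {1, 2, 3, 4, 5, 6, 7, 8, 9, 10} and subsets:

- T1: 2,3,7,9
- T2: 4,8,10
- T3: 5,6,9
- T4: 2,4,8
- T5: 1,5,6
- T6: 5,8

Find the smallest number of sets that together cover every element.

3

T1, T2, T5 together cover {1, 2, 3, 4, 5, 6, 7, 8, 9, 10} — every element.
No 2 of the 6 sets cover everything (all 15 pairs fall short), so 3 is minimum.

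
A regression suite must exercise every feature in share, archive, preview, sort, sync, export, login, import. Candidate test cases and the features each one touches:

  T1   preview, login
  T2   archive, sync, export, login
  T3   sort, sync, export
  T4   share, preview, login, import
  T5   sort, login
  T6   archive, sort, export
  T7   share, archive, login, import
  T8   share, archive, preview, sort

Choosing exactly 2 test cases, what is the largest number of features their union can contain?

Choosing T2, T4 covers {share, archive, preview, sync, export, login, import} — 7 features.
No choice of 2 test cases does better; here sort is left uncovered.

7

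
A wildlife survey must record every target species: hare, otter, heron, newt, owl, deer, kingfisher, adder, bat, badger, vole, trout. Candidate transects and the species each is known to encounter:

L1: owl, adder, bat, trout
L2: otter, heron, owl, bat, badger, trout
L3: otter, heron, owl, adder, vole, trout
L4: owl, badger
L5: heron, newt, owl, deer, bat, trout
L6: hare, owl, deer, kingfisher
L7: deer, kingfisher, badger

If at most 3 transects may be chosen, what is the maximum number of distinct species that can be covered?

Choosing L2, L3, L6 covers {hare, otter, heron, owl, deer, kingfisher, adder, bat, badger, vole, trout} — 11 species.
No choice of 3 transects does better; here newt is left uncovered.

11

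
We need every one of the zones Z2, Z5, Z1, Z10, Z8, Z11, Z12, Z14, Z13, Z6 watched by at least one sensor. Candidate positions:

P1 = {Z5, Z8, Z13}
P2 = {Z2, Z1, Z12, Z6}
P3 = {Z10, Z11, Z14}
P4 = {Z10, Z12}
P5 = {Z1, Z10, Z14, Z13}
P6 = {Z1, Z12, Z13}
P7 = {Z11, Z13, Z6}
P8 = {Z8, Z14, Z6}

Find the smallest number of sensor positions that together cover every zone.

3

P1, P2, P3 together cover {Z2, Z5, Z1, Z10, Z8, Z11, Z12, Z14, Z13, Z6} — every zone.
No 2 of the 8 sensor positions cover everything (all 28 pairs fall short), so 3 is minimum.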